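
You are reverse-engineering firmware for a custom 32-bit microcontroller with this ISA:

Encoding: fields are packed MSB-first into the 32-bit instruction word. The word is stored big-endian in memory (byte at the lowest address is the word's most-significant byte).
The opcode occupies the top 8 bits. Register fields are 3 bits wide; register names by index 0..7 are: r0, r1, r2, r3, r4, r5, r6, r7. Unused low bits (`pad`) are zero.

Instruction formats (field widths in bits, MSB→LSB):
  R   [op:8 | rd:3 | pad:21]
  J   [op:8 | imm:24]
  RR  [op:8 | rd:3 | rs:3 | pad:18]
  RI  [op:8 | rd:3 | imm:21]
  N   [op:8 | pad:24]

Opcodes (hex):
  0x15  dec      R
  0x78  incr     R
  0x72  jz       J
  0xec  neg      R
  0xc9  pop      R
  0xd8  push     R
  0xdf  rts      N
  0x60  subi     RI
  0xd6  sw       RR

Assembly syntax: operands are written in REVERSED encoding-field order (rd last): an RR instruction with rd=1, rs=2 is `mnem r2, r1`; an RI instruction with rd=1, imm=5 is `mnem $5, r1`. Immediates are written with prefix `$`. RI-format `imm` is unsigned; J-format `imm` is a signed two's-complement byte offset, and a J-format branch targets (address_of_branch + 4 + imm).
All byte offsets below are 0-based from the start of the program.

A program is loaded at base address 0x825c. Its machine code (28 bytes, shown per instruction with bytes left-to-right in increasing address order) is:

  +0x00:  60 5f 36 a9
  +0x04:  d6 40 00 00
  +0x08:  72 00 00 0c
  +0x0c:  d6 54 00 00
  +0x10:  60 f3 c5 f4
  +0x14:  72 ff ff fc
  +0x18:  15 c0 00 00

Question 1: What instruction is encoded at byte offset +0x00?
off 0x00: read 60 5f 36 a9 as big → 0x605f36a9
  op=0x605f36a9>>24=0x60 ⇒ subi (RI)
  rd@[23:21]=0x2 ⇒ r2
  imm@[20:0]=0x1f36a9 ⇒ $2045609

subi $2045609, r2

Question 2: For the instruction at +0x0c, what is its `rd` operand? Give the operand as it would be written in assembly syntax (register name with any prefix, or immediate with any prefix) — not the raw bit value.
[0c] d6 54 00 00 → 0xd6540000
  top 8b → 0xd6 → sw [RR]
  rd@[23:21]=0x2 ⇒ r2
  rs@[20:18]=0x5 ⇒ r5

r2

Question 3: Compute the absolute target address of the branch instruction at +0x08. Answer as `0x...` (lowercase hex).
0x8274

+0x08: 72 00 00 0c ⇒ word 0x7200000c (big)
  opcode bits[31:24]=0x72: jz/J
  imm: (w>>0)&0xffffff=0xc → $12
  target = base 0x825c + off 0x08 + 4 + imm 12 = 0x8274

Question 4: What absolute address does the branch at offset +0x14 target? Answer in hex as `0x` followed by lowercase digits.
0x8270

@+14  big-endian(72 ff ff fc) = 0x72fffffc
  opcode bits[31:24]=0x72: jz/J
  imm: (w>>0)&0xffffff=0xfffffc (s24→-4) → $-4
  target = base 0x825c + off 0x14 + 4 + imm -4 = 0x8270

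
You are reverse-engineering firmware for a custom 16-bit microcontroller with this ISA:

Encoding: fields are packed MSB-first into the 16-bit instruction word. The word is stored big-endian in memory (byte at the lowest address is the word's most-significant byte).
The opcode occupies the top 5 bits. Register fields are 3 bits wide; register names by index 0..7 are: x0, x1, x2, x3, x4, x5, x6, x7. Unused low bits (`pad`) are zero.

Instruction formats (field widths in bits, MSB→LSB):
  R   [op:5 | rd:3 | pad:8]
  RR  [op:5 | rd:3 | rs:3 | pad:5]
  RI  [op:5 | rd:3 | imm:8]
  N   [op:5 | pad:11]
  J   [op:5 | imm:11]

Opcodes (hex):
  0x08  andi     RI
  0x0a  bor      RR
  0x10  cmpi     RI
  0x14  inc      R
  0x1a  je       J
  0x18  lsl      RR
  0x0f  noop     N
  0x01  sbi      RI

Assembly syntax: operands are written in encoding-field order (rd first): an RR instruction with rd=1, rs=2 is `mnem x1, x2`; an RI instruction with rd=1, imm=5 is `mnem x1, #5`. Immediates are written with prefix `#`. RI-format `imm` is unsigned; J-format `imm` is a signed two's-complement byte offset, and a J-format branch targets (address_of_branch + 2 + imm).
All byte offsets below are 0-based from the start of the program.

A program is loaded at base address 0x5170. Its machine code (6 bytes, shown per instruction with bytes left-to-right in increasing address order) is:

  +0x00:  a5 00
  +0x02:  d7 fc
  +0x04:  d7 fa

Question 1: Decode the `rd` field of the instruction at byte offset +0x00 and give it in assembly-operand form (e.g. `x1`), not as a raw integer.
[00] a5 00 → 0xa500
  op=0xa500>>11=0x14 ⇒ inc (R)
  rd: (w>>8)&0x7=0x5 → x5

x5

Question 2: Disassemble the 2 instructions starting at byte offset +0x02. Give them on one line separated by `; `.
je #-4; je #-6

@+02  big-endian(d7 fc) = 0xd7fc
  opcode bits[15:11]=0x1a: je/J
  [10:0] imm=2044 (s11→-4) = #-4
@+04  big-endian(d7 fa) = 0xd7fa
  opcode bits[15:11]=0x1a: je/J
  [10:0] imm=2042 (s11→-6) = #-6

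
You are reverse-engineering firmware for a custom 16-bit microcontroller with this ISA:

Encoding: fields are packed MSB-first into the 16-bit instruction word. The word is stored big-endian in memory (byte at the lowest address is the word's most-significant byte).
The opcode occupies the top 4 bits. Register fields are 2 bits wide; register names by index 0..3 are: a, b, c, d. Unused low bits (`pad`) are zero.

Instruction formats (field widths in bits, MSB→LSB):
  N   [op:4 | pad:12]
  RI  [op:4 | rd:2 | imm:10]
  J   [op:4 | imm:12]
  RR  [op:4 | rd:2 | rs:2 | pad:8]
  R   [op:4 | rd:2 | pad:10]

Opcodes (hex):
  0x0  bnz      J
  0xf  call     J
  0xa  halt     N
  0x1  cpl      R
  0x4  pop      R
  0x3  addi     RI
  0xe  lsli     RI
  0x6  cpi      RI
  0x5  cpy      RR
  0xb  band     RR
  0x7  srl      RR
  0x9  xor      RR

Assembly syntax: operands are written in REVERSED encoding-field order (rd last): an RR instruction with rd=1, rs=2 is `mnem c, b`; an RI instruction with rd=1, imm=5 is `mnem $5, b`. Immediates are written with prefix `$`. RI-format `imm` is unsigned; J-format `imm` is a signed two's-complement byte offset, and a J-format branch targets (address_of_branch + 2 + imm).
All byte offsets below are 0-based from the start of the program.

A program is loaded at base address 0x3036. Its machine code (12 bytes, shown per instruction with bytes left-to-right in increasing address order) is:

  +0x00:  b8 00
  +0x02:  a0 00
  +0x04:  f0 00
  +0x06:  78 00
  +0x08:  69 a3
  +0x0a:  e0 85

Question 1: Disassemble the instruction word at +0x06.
@+06  big-endian(78 00) = 0x7800
  top 4b → 0x7 → srl [RR]
  [11:10] rd=2 = c
  [9:8] rs=0 = a

srl a, c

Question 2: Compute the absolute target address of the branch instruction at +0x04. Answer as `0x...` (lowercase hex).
[04] f0 00 → 0xf000
  opcode bits[15:12]=0xf: call/J
  imm: (w>>0)&0xfff=0x0 → $0
  target = base 0x3036 + off 0x04 + 2 + imm 0 = 0x303c

0x303c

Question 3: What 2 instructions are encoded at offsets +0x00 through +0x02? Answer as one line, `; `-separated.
@+00  big-endian(b8 00) = 0xb800
  opcode bits[15:12]=0xb: band/RR
  [11:10] rd=2 = c
  [9:8] rs=0 = a
@+02  big-endian(a0 00) = 0xa000
  opcode bits[15:12]=0xa: halt/N

band a, c; halt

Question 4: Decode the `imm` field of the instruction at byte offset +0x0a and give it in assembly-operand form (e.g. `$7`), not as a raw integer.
[0a] e0 85 → 0xe085
  top 4b → 0xe → lsli [RI]
  [11:10] rd=0 = a
  [9:0] imm=133 = $133

$133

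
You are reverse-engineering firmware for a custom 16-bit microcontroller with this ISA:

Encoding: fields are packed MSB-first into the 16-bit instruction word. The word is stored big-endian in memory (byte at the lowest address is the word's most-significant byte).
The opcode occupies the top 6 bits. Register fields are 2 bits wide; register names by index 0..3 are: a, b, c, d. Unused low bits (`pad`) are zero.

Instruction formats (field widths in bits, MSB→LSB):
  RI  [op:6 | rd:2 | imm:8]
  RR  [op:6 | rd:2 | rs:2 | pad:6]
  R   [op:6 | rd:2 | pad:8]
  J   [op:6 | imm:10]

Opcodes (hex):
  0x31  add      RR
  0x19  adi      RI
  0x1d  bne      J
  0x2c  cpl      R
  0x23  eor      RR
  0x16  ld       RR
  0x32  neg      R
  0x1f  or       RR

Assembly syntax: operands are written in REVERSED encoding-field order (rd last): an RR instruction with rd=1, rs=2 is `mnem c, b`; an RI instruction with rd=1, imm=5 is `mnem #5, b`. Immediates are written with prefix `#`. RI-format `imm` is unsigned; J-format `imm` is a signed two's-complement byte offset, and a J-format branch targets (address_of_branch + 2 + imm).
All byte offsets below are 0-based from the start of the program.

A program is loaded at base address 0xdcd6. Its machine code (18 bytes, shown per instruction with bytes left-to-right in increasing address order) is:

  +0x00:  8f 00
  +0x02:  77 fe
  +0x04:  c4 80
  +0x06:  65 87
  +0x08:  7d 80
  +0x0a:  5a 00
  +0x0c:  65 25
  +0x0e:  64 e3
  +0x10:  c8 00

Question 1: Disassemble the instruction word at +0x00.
eor a, d

+0x00: 8f 00 ⇒ word 0x8f00 (big)
  top 6b → 0x23 → eor [RR]
  rd@[9:8]=0x3 ⇒ d
  rs@[7:6]=0x0 ⇒ a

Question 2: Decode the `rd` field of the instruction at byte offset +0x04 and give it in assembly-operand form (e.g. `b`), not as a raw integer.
@+04  big-endian(c4 80) = 0xc480
  op=0xc480>>10=0x31 ⇒ add (RR)
  [9:8] rd=0 = a
  [7:6] rs=2 = c

a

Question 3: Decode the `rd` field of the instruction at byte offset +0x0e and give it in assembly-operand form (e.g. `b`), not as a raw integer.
a

@+0e  big-endian(64 e3) = 0x64e3
  opcode bits[15:10]=0x19: adi/RI
  rd@[9:8]=0x0 ⇒ a
  imm@[7:0]=0xe3 ⇒ #227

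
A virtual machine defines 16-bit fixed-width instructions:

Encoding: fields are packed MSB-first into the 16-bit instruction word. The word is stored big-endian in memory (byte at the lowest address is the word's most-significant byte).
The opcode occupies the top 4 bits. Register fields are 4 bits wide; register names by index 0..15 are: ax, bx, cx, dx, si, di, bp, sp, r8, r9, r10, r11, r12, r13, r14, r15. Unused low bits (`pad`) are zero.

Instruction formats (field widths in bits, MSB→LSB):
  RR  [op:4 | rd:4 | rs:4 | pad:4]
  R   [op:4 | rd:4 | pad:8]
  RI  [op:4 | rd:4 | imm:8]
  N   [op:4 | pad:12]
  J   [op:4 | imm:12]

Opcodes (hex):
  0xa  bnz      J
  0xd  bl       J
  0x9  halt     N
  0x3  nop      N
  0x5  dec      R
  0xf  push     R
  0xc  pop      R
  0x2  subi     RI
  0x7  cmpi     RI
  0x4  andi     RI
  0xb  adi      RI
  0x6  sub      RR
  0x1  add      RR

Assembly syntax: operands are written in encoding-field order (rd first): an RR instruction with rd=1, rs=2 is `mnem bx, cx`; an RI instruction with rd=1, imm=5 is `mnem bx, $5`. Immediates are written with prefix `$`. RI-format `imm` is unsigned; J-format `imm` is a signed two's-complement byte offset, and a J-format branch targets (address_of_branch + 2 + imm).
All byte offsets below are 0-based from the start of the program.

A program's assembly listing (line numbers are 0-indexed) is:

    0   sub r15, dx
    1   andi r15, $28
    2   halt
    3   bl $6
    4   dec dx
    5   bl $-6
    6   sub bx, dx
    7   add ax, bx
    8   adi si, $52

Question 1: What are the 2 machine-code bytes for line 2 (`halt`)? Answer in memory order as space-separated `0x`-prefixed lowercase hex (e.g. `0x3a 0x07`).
0x90 0x00

L2: halt op=0x9:4|pad=0:12 ⇒ 0x9000 ⇒ big 90 00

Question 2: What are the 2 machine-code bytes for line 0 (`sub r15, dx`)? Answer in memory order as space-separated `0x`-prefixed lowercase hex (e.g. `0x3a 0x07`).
line 0 (sub): pack op=0x6:4|rd=15:4|rs=3:4|pad=0:4 = 0x6f30; big→ 6f 30

0x6f 0x30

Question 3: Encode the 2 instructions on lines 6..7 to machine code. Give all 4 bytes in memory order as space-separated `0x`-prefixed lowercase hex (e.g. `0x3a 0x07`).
6. sub fields op=0x6:4|rd=1:4|rs=3:4|pad=0:4 → word 6130h → 61 30
7. add fields op=0x1:4|rd=0:4|rs=1:4|pad=0:4 → word 1010h → 10 10

0x61 0x30 0x10 0x10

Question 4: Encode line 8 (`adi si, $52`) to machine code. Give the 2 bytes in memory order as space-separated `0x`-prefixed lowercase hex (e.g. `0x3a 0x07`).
0xb4 0x34

8. adi fields op=0xb:4|rd=4:4|imm=52:8 → word b434h → b4 34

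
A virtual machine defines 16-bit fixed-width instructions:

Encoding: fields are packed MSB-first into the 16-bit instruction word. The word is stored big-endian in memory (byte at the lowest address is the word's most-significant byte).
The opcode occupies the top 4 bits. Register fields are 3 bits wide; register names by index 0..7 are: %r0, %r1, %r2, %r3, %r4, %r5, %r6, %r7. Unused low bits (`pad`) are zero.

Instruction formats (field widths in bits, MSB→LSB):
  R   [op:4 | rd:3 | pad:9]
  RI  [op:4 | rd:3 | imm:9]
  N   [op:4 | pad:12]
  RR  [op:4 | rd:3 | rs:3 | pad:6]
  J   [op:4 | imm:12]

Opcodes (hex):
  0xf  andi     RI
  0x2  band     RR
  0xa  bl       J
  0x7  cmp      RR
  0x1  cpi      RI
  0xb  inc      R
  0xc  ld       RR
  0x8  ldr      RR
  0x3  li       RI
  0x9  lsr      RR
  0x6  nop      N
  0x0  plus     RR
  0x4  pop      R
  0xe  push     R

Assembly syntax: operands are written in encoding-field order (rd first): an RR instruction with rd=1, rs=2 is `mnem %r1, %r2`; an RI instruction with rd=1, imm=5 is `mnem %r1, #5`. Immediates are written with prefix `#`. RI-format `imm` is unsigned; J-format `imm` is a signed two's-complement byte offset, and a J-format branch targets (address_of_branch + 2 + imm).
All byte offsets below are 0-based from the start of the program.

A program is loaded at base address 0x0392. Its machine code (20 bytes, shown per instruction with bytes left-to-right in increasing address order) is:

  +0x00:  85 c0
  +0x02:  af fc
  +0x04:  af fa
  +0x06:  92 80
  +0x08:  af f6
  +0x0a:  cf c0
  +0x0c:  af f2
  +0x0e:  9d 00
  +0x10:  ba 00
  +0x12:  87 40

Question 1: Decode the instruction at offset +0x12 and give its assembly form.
+0x12: 87 40 ⇒ word 0x8740 (big)
  top 4b → 0x8 → ldr [RR]
  rd@[11:9]=0x3 ⇒ %r3
  rs@[8:6]=0x5 ⇒ %r5

ldr %r3, %r5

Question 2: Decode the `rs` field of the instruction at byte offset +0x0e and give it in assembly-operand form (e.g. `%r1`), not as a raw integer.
@+0e  big-endian(9d 00) = 0x9d00
  top 4b → 0x9 → lsr [RR]
  rd@[11:9]=0x6 ⇒ %r6
  rs@[8:6]=0x4 ⇒ %r4

%r4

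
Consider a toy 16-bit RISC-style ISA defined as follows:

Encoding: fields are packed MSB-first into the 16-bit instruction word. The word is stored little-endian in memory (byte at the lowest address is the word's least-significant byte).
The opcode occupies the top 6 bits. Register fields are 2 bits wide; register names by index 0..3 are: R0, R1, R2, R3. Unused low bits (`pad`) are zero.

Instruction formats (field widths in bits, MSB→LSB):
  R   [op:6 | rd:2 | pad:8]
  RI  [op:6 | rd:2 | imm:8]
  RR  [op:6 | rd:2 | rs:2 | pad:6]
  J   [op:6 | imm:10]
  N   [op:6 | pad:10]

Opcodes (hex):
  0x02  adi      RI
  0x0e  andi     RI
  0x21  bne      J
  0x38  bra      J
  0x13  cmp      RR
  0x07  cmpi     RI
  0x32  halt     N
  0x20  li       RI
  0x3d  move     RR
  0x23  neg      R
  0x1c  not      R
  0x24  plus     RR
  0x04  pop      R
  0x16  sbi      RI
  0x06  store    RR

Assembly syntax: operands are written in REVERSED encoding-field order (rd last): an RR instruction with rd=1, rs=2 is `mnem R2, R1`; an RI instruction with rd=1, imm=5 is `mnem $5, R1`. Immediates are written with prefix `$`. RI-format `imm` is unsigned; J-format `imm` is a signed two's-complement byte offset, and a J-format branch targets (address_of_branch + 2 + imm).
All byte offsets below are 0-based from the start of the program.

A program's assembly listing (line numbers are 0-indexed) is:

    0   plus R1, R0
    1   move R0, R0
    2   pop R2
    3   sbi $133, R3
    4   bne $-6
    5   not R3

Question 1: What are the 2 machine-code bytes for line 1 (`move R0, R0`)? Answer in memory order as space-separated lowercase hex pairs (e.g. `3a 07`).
line 1 (move): pack op=0x3d:6|rd=0:2|rs=0:2|pad=0:6 = 0xf400; little→ 00 f4

00 f4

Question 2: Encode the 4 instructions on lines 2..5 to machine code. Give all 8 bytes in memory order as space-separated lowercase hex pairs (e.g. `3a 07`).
2. pop fields op=0x4:6|rd=2:2|pad=0:8 → word 1200h → 00 12
3. sbi fields op=0x16:6|rd=3:2|imm=133:8 → word 5b85h → 85 5b
4. bne fields op=0x21:6|imm=-6:10 → word 87fah → fa 87
5. not fields op=0x1c:6|rd=3:2|pad=0:8 → word 7300h → 00 73

00 12 85 5b fa 87 00 73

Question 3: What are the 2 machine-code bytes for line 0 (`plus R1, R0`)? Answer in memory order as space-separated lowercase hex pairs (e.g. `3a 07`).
L0: plus op=0x24:6|rd=0:2|rs=1:2|pad=0:6 ⇒ 0x9040 ⇒ little 40 90

40 90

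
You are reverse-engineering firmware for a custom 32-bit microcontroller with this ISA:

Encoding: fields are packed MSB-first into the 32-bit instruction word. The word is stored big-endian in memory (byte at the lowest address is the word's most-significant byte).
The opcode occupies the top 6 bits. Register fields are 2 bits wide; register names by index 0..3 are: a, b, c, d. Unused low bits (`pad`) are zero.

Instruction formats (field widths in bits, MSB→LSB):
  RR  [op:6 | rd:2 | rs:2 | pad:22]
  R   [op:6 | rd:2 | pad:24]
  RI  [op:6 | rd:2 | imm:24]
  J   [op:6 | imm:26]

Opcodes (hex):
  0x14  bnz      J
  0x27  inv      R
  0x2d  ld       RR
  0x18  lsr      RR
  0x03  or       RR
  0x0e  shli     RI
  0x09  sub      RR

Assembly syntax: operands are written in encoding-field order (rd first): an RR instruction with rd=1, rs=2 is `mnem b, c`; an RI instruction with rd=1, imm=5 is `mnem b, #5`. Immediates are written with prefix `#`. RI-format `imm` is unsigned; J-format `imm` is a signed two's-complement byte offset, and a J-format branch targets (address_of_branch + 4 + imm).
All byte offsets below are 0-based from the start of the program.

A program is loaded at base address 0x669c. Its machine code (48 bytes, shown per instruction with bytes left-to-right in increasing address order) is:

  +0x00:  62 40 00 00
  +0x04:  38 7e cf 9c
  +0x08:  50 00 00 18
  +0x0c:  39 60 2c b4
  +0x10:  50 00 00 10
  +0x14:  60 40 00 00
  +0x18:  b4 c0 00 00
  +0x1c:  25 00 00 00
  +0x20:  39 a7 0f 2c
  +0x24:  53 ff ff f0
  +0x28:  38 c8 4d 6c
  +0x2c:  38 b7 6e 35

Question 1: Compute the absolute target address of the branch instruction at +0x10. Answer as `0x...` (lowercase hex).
0x66c0

[10] 50 00 00 10 → 0x50000010
  opcode bits[31:26]=0x14: bnz/J
  [25:0] imm=16 = #16
  target = base 0x669c + off 0x10 + 4 + imm 16 = 0x66c0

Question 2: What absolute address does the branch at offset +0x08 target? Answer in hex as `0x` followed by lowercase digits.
+0x08: 50 00 00 18 ⇒ word 0x50000018 (big)
  top 6b → 0x14 → bnz [J]
  [25:0] imm=24 = #24
  target = base 0x669c + off 0x08 + 4 + imm 24 = 0x66c0

0x66c0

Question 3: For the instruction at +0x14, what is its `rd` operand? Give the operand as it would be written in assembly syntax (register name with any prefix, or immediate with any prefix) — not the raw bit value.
off 0x14: read 60 40 00 00 as big → 0x60400000
  opcode bits[31:26]=0x18: lsr/RR
  rd: (w>>24)&0x3=0x0 → a
  rs: (w>>22)&0x3=0x1 → b

a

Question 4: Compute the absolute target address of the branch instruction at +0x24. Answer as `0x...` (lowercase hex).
+0x24: 53 ff ff f0 ⇒ word 0x53fffff0 (big)
  op=0x53fffff0>>26=0x14 ⇒ bnz (J)
  imm: (w>>0)&0x3ffffff=0x3fffff0 (s26→-16) → #-16
  target = base 0x669c + off 0x24 + 4 + imm -16 = 0x66b4

0x66b4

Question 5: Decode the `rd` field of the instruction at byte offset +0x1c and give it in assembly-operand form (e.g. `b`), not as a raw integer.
@+1c  big-endian(25 00 00 00) = 0x25000000
  top 6b → 0x9 → sub [RR]
  rd: (w>>24)&0x3=0x1 → b
  rs: (w>>22)&0x3=0x0 → a

b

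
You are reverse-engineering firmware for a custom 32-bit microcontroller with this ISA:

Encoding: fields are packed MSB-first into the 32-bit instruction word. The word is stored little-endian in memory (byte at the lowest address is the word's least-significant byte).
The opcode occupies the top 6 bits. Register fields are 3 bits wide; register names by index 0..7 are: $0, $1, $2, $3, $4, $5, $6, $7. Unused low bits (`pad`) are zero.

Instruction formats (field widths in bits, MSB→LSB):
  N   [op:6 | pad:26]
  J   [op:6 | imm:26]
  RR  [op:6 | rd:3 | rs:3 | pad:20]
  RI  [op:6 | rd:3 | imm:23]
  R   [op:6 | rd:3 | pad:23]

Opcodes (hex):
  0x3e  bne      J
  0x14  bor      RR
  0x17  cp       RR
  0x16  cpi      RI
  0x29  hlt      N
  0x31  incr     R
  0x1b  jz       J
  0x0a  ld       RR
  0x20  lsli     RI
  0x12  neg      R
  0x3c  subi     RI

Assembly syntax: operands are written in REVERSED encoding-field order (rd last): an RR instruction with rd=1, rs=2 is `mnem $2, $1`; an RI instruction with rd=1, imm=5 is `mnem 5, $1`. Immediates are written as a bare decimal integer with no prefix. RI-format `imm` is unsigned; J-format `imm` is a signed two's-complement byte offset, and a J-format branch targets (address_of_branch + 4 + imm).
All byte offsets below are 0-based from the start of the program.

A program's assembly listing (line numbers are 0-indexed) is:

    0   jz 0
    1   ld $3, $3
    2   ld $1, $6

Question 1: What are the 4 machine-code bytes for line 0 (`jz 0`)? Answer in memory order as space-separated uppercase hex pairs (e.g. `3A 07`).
00 00 00 6C

L0: jz op=0x1b:6|imm=0:26 ⇒ 0x6c000000 ⇒ little 00 00 00 6c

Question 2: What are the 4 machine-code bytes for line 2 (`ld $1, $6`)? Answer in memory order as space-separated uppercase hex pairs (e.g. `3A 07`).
L2: ld op=0xa:6|rd=6:3|rs=1:3|pad=0:20 ⇒ 0x2b100000 ⇒ little 00 00 10 2b

00 00 10 2B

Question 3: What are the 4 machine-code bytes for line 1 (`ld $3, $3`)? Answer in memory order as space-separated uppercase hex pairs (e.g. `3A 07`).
L1: ld op=0xa:6|rd=3:3|rs=3:3|pad=0:20 ⇒ 0x29b00000 ⇒ little 00 00 b0 29

00 00 B0 29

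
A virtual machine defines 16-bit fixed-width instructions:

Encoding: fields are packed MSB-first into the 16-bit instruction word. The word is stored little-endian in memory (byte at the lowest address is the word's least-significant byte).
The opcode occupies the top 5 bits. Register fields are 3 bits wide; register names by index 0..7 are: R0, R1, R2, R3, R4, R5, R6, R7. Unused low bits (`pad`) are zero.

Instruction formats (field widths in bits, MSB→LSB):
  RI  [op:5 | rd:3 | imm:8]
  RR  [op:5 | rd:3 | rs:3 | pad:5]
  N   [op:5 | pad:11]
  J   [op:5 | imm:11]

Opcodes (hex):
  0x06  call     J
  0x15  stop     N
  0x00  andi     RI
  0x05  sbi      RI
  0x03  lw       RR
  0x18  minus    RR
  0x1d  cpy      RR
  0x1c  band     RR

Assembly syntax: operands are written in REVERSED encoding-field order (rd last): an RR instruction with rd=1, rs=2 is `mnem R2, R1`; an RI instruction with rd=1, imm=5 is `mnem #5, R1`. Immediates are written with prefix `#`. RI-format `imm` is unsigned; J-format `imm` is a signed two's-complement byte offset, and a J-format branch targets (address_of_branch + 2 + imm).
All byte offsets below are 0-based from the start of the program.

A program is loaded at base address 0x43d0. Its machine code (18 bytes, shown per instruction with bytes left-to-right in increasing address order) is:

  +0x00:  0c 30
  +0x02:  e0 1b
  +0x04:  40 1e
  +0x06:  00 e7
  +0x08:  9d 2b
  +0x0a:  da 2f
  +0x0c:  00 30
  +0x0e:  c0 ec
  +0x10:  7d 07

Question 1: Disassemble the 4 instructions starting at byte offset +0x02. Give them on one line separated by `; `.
lw R7, R3; lw R2, R6; band R0, R7; sbi #157, R3

off 0x02: read e0 1b as little → 0x1be0
  top 5b → 0x3 → lw [RR]
  [10:8] rd=3 = R3
  [7:5] rs=7 = R7
off 0x04: read 40 1e as little → 0x1e40
  top 5b → 0x3 → lw [RR]
  [10:8] rd=6 = R6
  [7:5] rs=2 = R2
off 0x06: read 00 e7 as little → 0xe700
  top 5b → 0x1c → band [RR]
  [10:8] rd=7 = R7
  [7:5] rs=0 = R0
off 0x08: read 9d 2b as little → 0x2b9d
  top 5b → 0x5 → sbi [RI]
  [10:8] rd=3 = R3
  [7:0] imm=157 = #157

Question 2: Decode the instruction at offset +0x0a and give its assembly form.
sbi #218, R7

@+0a  little-endian(da 2f) = 0x2fda
  top 5b → 0x5 → sbi [RI]
  rd@[10:8]=0x7 ⇒ R7
  imm@[7:0]=0xda ⇒ #218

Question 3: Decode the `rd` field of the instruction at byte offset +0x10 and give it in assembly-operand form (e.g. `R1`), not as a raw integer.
off 0x10: read 7d 07 as little → 0x077d
  op=0x077d>>11=0x0 ⇒ andi (RI)
  rd@[10:8]=0x7 ⇒ R7
  imm@[7:0]=0x7d ⇒ #125

R7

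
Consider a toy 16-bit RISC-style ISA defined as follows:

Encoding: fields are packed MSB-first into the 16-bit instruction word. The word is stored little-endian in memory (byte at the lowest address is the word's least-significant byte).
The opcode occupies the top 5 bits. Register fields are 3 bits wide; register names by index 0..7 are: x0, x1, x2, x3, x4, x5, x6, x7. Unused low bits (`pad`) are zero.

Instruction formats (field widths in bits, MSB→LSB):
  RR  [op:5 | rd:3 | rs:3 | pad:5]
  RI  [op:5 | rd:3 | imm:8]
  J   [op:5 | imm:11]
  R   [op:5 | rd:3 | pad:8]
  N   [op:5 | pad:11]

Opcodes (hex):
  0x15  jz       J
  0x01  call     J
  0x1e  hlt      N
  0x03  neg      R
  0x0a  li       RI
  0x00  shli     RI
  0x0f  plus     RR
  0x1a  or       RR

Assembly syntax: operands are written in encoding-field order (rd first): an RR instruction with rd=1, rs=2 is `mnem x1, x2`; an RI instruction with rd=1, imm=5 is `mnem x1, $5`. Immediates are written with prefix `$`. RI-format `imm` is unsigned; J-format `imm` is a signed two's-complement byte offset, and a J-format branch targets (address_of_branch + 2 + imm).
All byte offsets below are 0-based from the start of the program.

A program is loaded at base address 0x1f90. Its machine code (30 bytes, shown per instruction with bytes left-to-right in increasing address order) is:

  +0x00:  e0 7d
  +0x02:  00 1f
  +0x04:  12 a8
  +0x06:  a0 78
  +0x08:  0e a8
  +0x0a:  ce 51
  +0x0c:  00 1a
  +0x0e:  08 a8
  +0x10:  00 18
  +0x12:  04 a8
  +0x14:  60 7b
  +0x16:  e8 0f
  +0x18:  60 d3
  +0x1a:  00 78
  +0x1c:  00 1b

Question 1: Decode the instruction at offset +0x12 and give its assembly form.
jz $4

+0x12: 04 a8 ⇒ word 0xa804 (little)
  opcode bits[15:11]=0x15: jz/J
  imm@[10:0]=0x4 ⇒ $4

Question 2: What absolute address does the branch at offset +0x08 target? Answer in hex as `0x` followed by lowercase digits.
0x1fa8

@+08  little-endian(0e a8) = 0xa80e
  opcode bits[15:11]=0x15: jz/J
  imm: (w>>0)&0x7ff=0xe → $14
  target = base 0x1f90 + off 0x08 + 2 + imm 14 = 0x1fa8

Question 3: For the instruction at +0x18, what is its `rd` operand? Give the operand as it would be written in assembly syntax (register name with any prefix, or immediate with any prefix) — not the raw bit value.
+0x18: 60 d3 ⇒ word 0xd360 (little)
  opcode bits[15:11]=0x1a: or/RR
  rd: (w>>8)&0x7=0x3 → x3
  rs: (w>>5)&0x7=0x3 → x3

x3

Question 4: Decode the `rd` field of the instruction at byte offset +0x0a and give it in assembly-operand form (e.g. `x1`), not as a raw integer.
x1

@+0a  little-endian(ce 51) = 0x51ce
  opcode bits[15:11]=0xa: li/RI
  rd: (w>>8)&0x7=0x1 → x1
  imm: (w>>0)&0xff=0xce → $206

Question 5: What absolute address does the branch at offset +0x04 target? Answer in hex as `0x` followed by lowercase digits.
off 0x04: read 12 a8 as little → 0xa812
  opcode bits[15:11]=0x15: jz/J
  imm: (w>>0)&0x7ff=0x12 → $18
  target = base 0x1f90 + off 0x04 + 2 + imm 18 = 0x1fa8

0x1fa8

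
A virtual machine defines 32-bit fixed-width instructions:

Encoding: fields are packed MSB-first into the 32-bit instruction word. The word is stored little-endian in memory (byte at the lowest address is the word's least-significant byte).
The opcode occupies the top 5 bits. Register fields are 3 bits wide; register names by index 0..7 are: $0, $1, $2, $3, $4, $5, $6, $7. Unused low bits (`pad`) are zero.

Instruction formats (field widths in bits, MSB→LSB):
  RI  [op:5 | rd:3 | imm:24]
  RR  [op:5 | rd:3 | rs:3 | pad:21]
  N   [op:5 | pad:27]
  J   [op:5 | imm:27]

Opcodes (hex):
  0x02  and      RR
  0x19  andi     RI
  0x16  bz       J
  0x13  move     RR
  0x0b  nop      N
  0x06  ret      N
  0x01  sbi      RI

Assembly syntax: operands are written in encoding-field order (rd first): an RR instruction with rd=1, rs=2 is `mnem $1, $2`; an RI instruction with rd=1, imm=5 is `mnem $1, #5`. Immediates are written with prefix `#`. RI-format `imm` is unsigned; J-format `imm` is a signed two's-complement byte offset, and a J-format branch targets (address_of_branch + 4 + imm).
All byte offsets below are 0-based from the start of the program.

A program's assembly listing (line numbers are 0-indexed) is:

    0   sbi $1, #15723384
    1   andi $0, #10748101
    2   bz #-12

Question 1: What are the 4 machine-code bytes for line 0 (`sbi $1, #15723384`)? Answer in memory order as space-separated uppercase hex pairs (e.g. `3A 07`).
78 EB EF 09

0. sbi fields op=0x1:5|rd=1:3|imm=15723384:24 → word 09efeb78h → 78 eb ef 09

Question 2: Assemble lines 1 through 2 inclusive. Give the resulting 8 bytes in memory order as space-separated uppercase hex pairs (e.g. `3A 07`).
line 1 (andi): pack op=0x19:5|rd=0:3|imm=10748101:24 = 0xc8a400c5; little→ c5 00 a4 c8
line 2 (bz): pack op=0x16:5|imm=-12:27 = 0xb7fffff4; little→ f4 ff ff b7

C5 00 A4 C8 F4 FF FF B7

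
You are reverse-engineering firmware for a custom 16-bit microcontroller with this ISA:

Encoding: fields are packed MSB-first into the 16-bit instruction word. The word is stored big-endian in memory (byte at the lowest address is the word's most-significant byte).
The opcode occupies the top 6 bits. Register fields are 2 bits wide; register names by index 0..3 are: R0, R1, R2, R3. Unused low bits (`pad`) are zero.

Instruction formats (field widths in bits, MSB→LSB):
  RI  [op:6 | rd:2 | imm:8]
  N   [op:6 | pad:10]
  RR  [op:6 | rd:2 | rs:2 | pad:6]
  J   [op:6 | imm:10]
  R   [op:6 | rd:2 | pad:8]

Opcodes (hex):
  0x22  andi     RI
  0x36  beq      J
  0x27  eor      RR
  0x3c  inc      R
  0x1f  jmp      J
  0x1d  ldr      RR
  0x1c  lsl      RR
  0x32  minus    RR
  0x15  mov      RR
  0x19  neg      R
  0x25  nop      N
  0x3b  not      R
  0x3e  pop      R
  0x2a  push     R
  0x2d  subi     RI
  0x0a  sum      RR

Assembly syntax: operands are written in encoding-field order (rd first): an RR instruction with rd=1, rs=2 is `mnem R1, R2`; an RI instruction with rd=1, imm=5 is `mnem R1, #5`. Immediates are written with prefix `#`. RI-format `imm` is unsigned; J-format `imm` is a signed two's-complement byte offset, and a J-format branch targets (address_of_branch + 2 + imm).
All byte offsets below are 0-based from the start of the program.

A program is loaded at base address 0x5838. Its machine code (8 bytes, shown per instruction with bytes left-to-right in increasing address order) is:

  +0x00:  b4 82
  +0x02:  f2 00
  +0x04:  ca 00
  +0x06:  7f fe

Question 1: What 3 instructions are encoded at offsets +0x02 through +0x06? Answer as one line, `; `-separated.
inc R2; minus R2, R0; jmp #-2

[02] f2 00 → 0xf200
  top 6b → 0x3c → inc [R]
  rd: (w>>8)&0x3=0x2 → R2
[04] ca 00 → 0xca00
  top 6b → 0x32 → minus [RR]
  rd: (w>>8)&0x3=0x2 → R2
  rs: (w>>6)&0x3=0x0 → R0
[06] 7f fe → 0x7ffe
  top 6b → 0x1f → jmp [J]
  imm: (w>>0)&0x3ff=0x3fe (s10→-2) → #-2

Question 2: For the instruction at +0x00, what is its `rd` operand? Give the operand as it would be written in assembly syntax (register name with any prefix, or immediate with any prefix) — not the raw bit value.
R0

off 0x00: read b4 82 as big → 0xb482
  top 6b → 0x2d → subi [RI]
  [9:8] rd=0 = R0
  [7:0] imm=130 = #130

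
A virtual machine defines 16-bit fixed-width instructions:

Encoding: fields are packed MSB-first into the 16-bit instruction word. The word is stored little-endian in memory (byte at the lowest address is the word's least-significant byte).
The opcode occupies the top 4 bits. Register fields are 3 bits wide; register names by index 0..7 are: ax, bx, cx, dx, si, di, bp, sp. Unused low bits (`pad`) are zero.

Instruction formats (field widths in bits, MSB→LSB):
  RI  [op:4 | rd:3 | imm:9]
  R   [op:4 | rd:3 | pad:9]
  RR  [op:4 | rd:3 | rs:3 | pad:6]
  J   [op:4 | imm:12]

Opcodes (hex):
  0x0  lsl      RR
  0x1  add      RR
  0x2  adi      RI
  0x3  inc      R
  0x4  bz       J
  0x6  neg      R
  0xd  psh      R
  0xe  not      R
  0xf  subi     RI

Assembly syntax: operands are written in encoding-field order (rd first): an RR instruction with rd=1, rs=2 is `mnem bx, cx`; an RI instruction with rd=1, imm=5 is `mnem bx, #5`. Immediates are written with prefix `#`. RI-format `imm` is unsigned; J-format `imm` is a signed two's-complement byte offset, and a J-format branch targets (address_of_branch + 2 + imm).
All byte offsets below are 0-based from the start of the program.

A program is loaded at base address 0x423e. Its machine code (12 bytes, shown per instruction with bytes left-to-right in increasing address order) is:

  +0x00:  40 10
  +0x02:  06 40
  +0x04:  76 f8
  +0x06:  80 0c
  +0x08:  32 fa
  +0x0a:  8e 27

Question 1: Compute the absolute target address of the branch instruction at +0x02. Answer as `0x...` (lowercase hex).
[02] 06 40 → 0x4006
  opcode bits[15:12]=0x4: bz/J
  imm@[11:0]=0x6 ⇒ #6
  target = base 0x423e + off 0x02 + 2 + imm 6 = 0x4248

0x4248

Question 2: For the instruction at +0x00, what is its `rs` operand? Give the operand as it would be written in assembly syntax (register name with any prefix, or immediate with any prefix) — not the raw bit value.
@+00  little-endian(40 10) = 0x1040
  op=0x1040>>12=0x1 ⇒ add (RR)
  [11:9] rd=0 = ax
  [8:6] rs=1 = bx

bx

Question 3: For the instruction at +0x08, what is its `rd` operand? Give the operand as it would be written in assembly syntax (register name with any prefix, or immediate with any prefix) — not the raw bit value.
@+08  little-endian(32 fa) = 0xfa32
  top 4b → 0xf → subi [RI]
  rd: (w>>9)&0x7=0x5 → di
  imm: (w>>0)&0x1ff=0x32 → #50

di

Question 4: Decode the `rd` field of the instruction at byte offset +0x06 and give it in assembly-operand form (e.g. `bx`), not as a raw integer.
[06] 80 0c → 0x0c80
  top 4b → 0x0 → lsl [RR]
  rd: (w>>9)&0x7=0x6 → bp
  rs: (w>>6)&0x7=0x2 → cx

bp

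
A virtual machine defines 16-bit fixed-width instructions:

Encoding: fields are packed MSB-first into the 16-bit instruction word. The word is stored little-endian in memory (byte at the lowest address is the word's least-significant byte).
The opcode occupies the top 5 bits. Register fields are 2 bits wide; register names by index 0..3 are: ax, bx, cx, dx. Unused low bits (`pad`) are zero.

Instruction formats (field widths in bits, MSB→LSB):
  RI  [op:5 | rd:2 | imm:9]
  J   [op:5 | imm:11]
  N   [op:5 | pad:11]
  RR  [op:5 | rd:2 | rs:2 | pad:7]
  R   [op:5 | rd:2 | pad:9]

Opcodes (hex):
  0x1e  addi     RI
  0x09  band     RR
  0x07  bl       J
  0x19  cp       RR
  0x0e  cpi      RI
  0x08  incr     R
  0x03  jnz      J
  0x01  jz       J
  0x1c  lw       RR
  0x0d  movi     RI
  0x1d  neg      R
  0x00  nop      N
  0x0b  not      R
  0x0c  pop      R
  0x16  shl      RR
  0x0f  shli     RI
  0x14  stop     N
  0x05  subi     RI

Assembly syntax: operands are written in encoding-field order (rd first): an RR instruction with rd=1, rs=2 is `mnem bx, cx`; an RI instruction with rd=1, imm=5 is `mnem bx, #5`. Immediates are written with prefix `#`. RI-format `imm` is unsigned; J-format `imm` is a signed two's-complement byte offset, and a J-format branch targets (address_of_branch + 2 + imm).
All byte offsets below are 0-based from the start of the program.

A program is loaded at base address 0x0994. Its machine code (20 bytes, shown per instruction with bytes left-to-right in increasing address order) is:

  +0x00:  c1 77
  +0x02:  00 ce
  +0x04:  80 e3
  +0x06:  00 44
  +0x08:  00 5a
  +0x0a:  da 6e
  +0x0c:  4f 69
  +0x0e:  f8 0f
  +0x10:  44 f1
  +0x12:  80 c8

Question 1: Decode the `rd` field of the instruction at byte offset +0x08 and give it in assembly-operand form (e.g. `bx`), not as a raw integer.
[08] 00 5a → 0x5a00
  top 5b → 0xb → not [R]
  rd@[10:9]=0x1 ⇒ bx

bx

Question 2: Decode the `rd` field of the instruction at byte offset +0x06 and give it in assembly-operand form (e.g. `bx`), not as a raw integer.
@+06  little-endian(00 44) = 0x4400
  opcode bits[15:11]=0x8: incr/R
  [10:9] rd=2 = cx

cx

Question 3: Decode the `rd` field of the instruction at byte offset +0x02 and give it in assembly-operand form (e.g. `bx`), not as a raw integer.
@+02  little-endian(00 ce) = 0xce00
  top 5b → 0x19 → cp [RR]
  rd@[10:9]=0x3 ⇒ dx
  rs@[8:7]=0x0 ⇒ ax

dx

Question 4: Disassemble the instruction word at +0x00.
cpi dx, #449

+0x00: c1 77 ⇒ word 0x77c1 (little)
  top 5b → 0xe → cpi [RI]
  [10:9] rd=3 = dx
  [8:0] imm=449 = #449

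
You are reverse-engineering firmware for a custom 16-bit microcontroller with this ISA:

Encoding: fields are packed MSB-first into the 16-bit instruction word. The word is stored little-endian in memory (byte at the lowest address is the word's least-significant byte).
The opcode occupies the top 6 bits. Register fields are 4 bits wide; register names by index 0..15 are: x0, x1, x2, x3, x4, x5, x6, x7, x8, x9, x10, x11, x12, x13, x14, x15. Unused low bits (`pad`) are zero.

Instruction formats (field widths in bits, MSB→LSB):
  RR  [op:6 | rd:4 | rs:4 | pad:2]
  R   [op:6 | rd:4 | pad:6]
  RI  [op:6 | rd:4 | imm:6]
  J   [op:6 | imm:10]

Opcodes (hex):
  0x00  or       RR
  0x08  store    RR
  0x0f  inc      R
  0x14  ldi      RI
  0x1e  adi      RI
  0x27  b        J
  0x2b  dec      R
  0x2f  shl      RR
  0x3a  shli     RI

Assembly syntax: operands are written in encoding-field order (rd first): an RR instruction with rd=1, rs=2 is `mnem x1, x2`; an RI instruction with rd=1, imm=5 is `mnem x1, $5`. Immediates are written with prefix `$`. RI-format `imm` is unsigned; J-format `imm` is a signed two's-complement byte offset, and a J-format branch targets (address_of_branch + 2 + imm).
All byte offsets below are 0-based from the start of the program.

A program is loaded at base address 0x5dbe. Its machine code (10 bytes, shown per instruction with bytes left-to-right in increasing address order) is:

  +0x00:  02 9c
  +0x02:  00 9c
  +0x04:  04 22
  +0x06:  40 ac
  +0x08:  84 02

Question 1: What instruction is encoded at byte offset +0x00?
off 0x00: read 02 9c as little → 0x9c02
  top 6b → 0x27 → b [J]
  imm: (w>>0)&0x3ff=0x2 → $2

b $2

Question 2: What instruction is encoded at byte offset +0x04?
store x8, x1

[04] 04 22 → 0x2204
  op=0x2204>>10=0x8 ⇒ store (RR)
  [9:6] rd=8 = x8
  [5:2] rs=1 = x1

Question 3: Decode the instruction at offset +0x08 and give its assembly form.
or x10, x1

@+08  little-endian(84 02) = 0x0284
  op=0x0284>>10=0x0 ⇒ or (RR)
  [9:6] rd=10 = x10
  [5:2] rs=1 = x1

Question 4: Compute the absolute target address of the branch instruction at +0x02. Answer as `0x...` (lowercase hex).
0x5dc2

[02] 00 9c → 0x9c00
  opcode bits[15:10]=0x27: b/J
  [9:0] imm=0 = $0
  target = base 0x5dbe + off 0x02 + 2 + imm 0 = 0x5dc2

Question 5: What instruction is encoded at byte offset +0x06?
+0x06: 40 ac ⇒ word 0xac40 (little)
  top 6b → 0x2b → dec [R]
  rd: (w>>6)&0xf=0x1 → x1

dec x1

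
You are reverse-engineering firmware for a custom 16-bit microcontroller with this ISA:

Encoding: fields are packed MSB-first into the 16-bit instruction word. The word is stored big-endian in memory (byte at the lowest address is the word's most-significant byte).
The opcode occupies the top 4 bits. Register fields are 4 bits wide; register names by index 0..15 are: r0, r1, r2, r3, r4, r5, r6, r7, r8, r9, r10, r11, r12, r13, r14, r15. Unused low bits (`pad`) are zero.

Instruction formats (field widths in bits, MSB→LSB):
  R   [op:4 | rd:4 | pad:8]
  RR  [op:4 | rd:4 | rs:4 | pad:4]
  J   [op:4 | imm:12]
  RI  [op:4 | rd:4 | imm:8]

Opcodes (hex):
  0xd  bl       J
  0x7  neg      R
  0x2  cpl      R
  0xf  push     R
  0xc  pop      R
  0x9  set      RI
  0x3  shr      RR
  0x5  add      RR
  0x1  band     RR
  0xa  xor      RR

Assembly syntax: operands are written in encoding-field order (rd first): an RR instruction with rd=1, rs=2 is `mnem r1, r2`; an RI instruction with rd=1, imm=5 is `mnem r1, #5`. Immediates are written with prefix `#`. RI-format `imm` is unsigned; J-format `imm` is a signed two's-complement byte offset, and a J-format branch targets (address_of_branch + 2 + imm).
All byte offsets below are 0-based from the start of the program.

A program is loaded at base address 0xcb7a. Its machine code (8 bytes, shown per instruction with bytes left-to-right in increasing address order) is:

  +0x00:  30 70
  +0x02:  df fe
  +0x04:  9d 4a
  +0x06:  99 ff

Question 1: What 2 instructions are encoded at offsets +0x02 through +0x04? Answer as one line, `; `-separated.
bl #-2; set r13, #74

[02] df fe → 0xdffe
  opcode bits[15:12]=0xd: bl/J
  imm@[11:0]=0xffe (s12→-2) ⇒ #-2
[04] 9d 4a → 0x9d4a
  opcode bits[15:12]=0x9: set/RI
  rd@[11:8]=0xd ⇒ r13
  imm@[7:0]=0x4a ⇒ #74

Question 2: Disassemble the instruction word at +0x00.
shr r0, r7

+0x00: 30 70 ⇒ word 0x3070 (big)
  opcode bits[15:12]=0x3: shr/RR
  rd@[11:8]=0x0 ⇒ r0
  rs@[7:4]=0x7 ⇒ r7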